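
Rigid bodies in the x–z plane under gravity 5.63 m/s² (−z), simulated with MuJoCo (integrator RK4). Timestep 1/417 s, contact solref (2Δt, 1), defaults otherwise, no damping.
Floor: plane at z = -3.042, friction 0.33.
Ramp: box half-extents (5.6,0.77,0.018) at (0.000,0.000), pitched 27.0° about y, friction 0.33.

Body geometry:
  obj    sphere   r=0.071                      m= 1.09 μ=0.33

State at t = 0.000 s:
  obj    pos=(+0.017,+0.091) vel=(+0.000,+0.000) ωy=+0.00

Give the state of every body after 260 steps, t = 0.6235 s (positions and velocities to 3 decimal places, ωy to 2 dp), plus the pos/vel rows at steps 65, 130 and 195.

State at t = 0.6235 s:
  obj    pos=(+0.333,-0.070) vel=(+1.014,-0.517) ωy=+16.03

Key-timestep trajectory:
   step    t(s)  obj.x    obj.z    obj.vx   obj.vz 
     65  0.1559   +0.037  +0.081  +0.254  -0.129
    130  0.3118   +0.096  +0.051  +0.507  -0.258
    195  0.4676   +0.195  +0.001  +0.761  -0.388


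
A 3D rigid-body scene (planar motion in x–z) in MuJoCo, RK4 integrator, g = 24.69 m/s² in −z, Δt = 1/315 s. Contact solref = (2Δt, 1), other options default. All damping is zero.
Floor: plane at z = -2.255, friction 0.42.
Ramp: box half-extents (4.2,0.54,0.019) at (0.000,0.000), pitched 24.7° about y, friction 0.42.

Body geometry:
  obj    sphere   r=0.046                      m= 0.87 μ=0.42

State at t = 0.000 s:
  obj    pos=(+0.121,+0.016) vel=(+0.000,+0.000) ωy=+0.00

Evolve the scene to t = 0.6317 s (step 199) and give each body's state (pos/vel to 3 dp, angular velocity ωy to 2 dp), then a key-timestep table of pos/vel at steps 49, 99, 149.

State at t = 0.6317 s:
  obj    pos=(+1.457,-0.599) vel=(+4.230,-1.945) ωy=+101.19

Key-timestep trajectory:
   step    t(s)  obj.x    obj.z    obj.vx   obj.vz 
     49  0.1556   +0.202  -0.021  +1.042  -0.479
     99  0.3143   +0.452  -0.136  +2.104  -0.968
    149  0.4730   +0.870  -0.329  +3.167  -1.457


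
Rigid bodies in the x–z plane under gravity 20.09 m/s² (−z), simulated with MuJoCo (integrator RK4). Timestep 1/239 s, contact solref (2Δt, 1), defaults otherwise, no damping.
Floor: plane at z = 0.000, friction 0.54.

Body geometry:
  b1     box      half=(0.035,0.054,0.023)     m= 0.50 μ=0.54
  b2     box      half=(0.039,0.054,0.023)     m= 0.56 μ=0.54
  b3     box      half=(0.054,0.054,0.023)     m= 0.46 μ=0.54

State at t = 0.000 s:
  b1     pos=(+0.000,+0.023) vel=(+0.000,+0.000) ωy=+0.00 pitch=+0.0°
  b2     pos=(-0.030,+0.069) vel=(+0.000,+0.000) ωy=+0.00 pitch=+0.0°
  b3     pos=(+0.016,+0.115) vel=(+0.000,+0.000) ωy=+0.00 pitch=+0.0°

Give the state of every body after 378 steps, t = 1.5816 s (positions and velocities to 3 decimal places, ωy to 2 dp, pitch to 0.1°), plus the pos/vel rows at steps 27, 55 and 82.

State at t = 1.5816 s:
  b1     pos=(+0.000,+0.023) vel=(+0.000,+0.000) ωy=+0.00 pitch=+0.0°
  b2     pos=(-0.030,+0.069) vel=(+0.000,+0.000) ωy=+0.00 pitch=-0.1°
  b3     pos=(+0.166,+0.023) vel=(+0.000,+0.000) ωy=+0.00 pitch=+180.0°

Key-timestep trajectory:
   step    t(s)  b1.x    b1.z    b1.vx   b1.vz   b2.x    b2.z    b2.vx   b2.vz   b3.x    b3.z    b3.vx   b3.vz 
     27  0.1130   +0.000  +0.023  +0.000  +0.000   -0.030  +0.069  -0.001  +0.000   +0.029  +0.105  +0.228  -0.314
     55  0.2301   +0.000  +0.023  +0.000  +0.000   -0.030  +0.069  +0.000  +0.000   +0.091  +0.055  +0.468  +0.202
     82  0.3431   +0.000  +0.023  +0.000  +0.000   -0.030  +0.069  +0.000  +0.000   +0.142  +0.048  +0.582  -0.407


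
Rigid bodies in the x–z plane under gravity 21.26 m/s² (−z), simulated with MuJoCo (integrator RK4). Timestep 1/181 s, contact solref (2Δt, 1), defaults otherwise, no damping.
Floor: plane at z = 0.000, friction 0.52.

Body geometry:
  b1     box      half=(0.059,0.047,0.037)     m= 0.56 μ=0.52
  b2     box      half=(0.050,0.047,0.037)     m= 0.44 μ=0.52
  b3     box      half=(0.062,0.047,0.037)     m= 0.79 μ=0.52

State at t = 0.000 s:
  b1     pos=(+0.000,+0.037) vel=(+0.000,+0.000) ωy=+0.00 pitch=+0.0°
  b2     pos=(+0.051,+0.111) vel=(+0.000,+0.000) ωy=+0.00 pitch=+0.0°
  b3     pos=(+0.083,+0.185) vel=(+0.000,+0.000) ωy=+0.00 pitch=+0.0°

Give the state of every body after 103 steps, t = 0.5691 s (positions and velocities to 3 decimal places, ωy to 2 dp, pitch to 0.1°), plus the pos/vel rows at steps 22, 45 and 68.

State at t = 0.5691 s:
  b1     pos=(+0.000,+0.037) vel=(+0.000,+0.000) ωy=+0.00 pitch=+0.0°
  b2     pos=(+0.107,+0.050) vel=(+0.000,+0.000) ωy=+0.00 pitch=+90.0°
  b3     pos=(+0.314,+0.037) vel=(+0.000,+0.000) ωy=+0.00 pitch=+180.0°

Key-timestep trajectory:
   step    t(s)  b1.x    b1.z    b1.vx   b1.vz   b2.x    b2.z    b2.vx   b2.vz   b3.x    b3.z    b3.vx   b3.vz 
     22  0.1215   +0.000  +0.037  -0.002  +0.000   +0.060  +0.112  +0.171  -0.001   +0.108  +0.176  +0.474  -0.234
     45  0.2486   +0.000  +0.037  +0.000  +0.000   +0.104  +0.064  +0.458  -1.304   +0.202  +0.061  +1.133  -0.317
     68  0.3757   +0.000  +0.037  +0.000  +0.000   +0.107  +0.050  +0.000  +0.001   +0.296  +0.053  +0.790  -0.669


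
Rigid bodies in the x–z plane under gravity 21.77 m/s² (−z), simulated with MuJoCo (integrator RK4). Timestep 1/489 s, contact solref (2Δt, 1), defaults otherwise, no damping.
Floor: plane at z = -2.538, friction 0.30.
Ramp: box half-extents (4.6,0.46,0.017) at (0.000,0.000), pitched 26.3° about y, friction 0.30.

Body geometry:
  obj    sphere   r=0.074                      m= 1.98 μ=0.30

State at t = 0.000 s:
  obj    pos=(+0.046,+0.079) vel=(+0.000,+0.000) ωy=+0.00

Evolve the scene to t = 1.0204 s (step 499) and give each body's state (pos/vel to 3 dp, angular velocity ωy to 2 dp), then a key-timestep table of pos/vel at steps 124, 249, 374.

State at t = 1.0204 s:
  obj    pos=(+3.262,-1.511) vel=(+6.303,-3.115) ωy=+95.00

Key-timestep trajectory:
   step    t(s)  obj.x    obj.z    obj.vx   obj.vz 
    124  0.2536   +0.245  -0.019  +1.566  -0.774
    249  0.5092   +0.847  -0.317  +3.145  -1.554
    374  0.7648   +1.853  -0.814  +4.724  -2.335


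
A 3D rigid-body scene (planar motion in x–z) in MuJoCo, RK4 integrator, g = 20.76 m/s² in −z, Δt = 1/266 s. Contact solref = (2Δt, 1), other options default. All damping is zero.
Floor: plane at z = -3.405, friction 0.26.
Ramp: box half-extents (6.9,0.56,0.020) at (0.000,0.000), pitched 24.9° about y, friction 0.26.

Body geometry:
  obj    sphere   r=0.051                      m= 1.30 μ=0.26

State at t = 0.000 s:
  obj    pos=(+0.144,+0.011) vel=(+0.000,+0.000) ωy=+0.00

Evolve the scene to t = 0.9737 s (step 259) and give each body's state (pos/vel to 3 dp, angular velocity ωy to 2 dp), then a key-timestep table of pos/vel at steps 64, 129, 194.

State at t = 0.9737 s:
  obj    pos=(+2.829,-1.235) vel=(+5.514,-2.560) ωy=+119.18

Key-timestep trajectory:
   step    t(s)  obj.x    obj.z    obj.vx   obj.vz 
     64  0.2406   +0.308  -0.065  +1.363  -0.633
    129  0.4850   +0.810  -0.298  +2.746  -1.275
    194  0.7293   +1.650  -0.688  +4.130  -1.917


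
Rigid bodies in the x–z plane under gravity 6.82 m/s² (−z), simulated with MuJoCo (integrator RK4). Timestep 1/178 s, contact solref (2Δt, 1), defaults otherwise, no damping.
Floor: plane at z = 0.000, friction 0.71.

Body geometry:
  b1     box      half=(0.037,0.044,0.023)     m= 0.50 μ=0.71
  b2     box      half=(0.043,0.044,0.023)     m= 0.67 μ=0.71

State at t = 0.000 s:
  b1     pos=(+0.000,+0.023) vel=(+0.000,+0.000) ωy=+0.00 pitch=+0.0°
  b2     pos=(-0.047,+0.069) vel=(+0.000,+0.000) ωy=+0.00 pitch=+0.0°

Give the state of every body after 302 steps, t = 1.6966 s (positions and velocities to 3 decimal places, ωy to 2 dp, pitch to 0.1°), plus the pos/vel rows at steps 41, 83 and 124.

State at t = 1.6966 s:
  b1     pos=(+0.000,+0.023) vel=(+0.000,+0.000) ωy=+0.00 pitch=+0.0°
  b2     pos=(-0.090,+0.043) vel=(+0.000,+0.000) ωy=+0.00 pitch=-90.0°

Key-timestep trajectory:
   step    t(s)  b1.x    b1.z    b1.vx   b1.vz   b2.x    b2.z    b2.vx   b2.vz 
     41  0.2303   +0.000  +0.023  +0.000  +0.000   -0.073  +0.048  -0.205  -0.008
     83  0.4663   +0.000  +0.023  +0.000  +0.000   -0.102  +0.047  +0.027  -0.007
    124  0.6966   +0.000  +0.023  +0.000  +0.000   -0.088  +0.044  -0.091  -0.043


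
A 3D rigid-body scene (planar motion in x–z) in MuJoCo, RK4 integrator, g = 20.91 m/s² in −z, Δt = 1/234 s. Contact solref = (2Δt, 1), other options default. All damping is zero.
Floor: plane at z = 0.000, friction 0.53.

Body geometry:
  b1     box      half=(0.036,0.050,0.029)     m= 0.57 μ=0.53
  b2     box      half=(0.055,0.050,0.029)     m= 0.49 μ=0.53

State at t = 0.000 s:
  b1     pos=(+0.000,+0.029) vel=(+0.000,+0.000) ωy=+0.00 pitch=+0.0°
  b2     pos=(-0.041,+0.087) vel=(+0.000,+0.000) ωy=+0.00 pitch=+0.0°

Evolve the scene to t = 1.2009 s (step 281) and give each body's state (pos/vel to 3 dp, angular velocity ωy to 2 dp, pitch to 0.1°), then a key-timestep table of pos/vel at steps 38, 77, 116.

State at t = 1.2009 s:
  b1     pos=(+0.000,+0.029) vel=(+0.000,+0.000) ωy=+0.00 pitch=+0.0°
  b2     pos=(-0.180,+0.029) vel=(+0.000,+0.000) ωy=+0.00 pitch=+180.0°

Key-timestep trajectory:
   step    t(s)  b1.x    b1.z    b1.vx   b1.vz   b2.x    b2.z    b2.vx   b2.vz 
     38  0.1624   +0.000  +0.029  +0.000  +0.000   -0.066  +0.064  -0.337  -0.707
     77  0.3291   +0.000  +0.029  +0.000  +0.000   -0.118  +0.062  -0.094  +0.005
    116  0.4957   +0.000  +0.029  +0.000  +0.000   -0.139  +0.060  -0.269  -0.070


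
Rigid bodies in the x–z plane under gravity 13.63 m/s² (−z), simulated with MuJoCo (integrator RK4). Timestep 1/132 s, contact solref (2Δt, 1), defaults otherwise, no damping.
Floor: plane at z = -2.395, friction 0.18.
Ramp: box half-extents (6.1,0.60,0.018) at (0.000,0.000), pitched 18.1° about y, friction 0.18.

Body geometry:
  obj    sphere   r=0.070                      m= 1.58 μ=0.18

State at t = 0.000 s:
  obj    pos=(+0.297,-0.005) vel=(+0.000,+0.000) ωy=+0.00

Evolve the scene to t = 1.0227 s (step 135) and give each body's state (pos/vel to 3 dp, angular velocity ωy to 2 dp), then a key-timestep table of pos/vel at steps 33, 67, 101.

State at t = 1.0227 s:
  obj    pos=(+1.801,-0.496) vel=(+2.940,-0.961) ωy=+44.18

Key-timestep trajectory:
   step    t(s)  obj.x    obj.z    obj.vx   obj.vz 
     33  0.2500   +0.387  -0.034  +0.719  -0.235
     67  0.5076   +0.668  -0.126  +1.459  -0.477
    101  0.7652   +1.139  -0.280  +2.200  -0.719


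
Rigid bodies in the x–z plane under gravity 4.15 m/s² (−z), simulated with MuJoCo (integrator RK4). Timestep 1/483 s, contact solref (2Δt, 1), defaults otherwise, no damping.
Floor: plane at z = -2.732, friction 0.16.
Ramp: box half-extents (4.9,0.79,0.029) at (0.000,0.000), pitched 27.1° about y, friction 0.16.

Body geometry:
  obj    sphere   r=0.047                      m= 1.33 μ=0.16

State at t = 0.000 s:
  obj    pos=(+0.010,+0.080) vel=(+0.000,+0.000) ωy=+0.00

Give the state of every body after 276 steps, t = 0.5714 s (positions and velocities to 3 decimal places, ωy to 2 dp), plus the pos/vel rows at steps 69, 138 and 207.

State at t = 0.5714 s:
  obj    pos=(+0.206,-0.020) vel=(+0.687,-0.352) ωy=+16.41

Key-timestep trajectory:
   step    t(s)  obj.x    obj.z    obj.vx   obj.vz 
     69  0.1429   +0.022  +0.074  +0.172  -0.088
    138  0.2857   +0.059  +0.055  +0.344  -0.176
    207  0.4286   +0.121  +0.024  +0.515  -0.264


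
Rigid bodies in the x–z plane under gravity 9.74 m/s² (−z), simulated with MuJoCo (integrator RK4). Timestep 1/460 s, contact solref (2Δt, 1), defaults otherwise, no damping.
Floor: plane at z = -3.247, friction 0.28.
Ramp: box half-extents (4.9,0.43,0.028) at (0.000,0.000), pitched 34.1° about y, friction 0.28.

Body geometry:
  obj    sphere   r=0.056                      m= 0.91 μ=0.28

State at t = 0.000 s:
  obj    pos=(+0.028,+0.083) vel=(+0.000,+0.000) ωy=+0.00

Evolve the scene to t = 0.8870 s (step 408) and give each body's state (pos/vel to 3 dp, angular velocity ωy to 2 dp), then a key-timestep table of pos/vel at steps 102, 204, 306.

State at t = 0.8870 s:
  obj    pos=(+1.298,-0.778) vel=(+2.865,-1.940) ωy=+61.77

Key-timestep trajectory:
   step    t(s)  obj.x    obj.z    obj.vx   obj.vz 
    102  0.2217   +0.107  +0.029  +0.716  -0.485
    204  0.4435   +0.346  -0.132  +1.432  -0.970
    306  0.6652   +0.743  -0.401  +2.149  -1.455


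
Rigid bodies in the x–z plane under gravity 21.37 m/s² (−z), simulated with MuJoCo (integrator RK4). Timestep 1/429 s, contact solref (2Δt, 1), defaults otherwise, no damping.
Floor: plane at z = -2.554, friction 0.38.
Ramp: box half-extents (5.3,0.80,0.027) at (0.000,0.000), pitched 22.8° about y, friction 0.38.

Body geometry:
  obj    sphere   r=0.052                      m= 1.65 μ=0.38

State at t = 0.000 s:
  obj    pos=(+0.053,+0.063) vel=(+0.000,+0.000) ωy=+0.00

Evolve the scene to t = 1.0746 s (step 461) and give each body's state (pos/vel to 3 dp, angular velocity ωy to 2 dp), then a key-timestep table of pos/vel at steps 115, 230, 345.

State at t = 1.0746 s:
  obj    pos=(+3.202,-1.260) vel=(+5.860,-2.463) ωy=+122.23

Key-timestep trajectory:
   step    t(s)  obj.x    obj.z    obj.vx   obj.vz 
    115  0.2681   +0.249  -0.019  +1.462  -0.614
    230  0.5361   +0.837  -0.266  +2.924  -1.229
    345  0.8042   +1.817  -0.678  +4.385  -1.843


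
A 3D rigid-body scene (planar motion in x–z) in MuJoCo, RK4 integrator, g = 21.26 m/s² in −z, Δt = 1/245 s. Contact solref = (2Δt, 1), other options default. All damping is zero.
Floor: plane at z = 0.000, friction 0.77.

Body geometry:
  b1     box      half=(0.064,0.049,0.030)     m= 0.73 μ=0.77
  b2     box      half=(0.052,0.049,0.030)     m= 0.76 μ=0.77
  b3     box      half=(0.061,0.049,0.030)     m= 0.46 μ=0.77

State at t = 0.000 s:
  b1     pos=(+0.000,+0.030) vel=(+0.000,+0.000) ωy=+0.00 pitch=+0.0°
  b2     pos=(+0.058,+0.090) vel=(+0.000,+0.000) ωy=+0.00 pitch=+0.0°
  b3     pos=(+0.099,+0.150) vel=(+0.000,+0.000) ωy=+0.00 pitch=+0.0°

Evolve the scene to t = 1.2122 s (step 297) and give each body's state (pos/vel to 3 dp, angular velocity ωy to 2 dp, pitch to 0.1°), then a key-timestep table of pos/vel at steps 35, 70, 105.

State at t = 1.2122 s:
  b1     pos=(+0.000,+0.030) vel=(+0.000,+0.000) ωy=+0.00 pitch=+0.0°
  b2     pos=(+0.102,+0.052) vel=(+0.000,+0.000) ωy=+0.00 pitch=+90.0°
  b3     pos=(+0.295,+0.030) vel=(+0.000,+0.000) ωy=+0.00 pitch=+180.0°

Key-timestep trajectory:
   step    t(s)  b1.x    b1.z    b1.vx   b1.vz   b2.x    b2.z    b2.vx   b2.vz   b3.x    b3.z    b3.vx   b3.vz 
     35  0.1429   +0.000  +0.030  -0.001  +0.000   +0.074  +0.089  +0.281  -0.101   +0.140  +0.120  +0.596  -0.732
     70  0.2857   +0.000  +0.030  +0.000  +0.000   +0.116  +0.058  +0.056  +0.017   +0.217  +0.066  +0.306  +0.080
    105  0.4286   +0.000  +0.030  +0.000  +0.000   +0.098  +0.054  +0.072  -0.031   +0.255  +0.064  +0.395  -0.131


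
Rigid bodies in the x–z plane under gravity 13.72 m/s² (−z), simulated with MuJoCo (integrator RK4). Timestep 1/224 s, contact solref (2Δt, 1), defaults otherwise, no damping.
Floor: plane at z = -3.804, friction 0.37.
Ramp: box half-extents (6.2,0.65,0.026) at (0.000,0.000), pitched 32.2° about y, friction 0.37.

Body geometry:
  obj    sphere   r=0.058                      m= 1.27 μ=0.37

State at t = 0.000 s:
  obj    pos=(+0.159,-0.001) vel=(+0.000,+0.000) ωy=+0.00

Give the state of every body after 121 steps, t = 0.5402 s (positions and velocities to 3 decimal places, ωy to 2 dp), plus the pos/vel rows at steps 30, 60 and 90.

State at t = 0.5402 s:
  obj    pos=(+0.804,-0.407) vel=(+2.387,-1.503) ωy=+48.62

Key-timestep trajectory:
   step    t(s)  obj.x    obj.z    obj.vx   obj.vz 
     30  0.1339   +0.199  -0.026  +0.592  -0.373
     60  0.2679   +0.318  -0.101  +1.184  -0.746
     90  0.4018   +0.516  -0.226  +1.776  -1.118


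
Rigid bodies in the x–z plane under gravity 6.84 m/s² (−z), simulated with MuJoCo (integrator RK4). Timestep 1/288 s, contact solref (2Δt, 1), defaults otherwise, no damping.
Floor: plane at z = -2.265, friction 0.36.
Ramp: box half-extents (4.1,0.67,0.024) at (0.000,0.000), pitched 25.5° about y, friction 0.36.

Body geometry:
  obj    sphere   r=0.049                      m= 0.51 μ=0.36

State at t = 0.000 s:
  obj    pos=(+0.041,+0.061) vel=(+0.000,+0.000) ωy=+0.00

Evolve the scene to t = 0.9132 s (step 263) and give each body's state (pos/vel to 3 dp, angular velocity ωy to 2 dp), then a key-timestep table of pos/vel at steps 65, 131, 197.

State at t = 0.9132 s:
  obj    pos=(+0.833,-0.316) vel=(+1.734,-0.827) ωy=+39.19

Key-timestep trajectory:
   step    t(s)  obj.x    obj.z    obj.vx   obj.vz 
     65  0.2257   +0.089  +0.038  +0.429  -0.204
    131  0.4549   +0.238  -0.032  +0.864  -0.412
    197  0.6840   +0.485  -0.151  +1.299  -0.619


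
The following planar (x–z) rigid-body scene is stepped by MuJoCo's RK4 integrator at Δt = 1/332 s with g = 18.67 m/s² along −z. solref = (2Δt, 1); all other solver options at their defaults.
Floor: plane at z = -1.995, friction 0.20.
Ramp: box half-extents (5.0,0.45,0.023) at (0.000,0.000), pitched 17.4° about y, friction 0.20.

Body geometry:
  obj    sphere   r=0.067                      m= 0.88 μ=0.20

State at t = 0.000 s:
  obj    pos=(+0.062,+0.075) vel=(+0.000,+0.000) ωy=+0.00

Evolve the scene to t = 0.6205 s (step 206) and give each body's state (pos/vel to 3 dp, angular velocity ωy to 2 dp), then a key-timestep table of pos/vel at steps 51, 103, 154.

State at t = 0.6205 s:
  obj    pos=(+0.795,-0.155) vel=(+2.361,-0.740) ωy=+36.93

Key-timestep trajectory:
   step    t(s)  obj.x    obj.z    obj.vx   obj.vz 
     51  0.1536   +0.107  +0.061  +0.585  -0.183
    103  0.3102   +0.245  +0.017  +1.181  -0.370
    154  0.4639   +0.471  -0.053  +1.765  -0.553


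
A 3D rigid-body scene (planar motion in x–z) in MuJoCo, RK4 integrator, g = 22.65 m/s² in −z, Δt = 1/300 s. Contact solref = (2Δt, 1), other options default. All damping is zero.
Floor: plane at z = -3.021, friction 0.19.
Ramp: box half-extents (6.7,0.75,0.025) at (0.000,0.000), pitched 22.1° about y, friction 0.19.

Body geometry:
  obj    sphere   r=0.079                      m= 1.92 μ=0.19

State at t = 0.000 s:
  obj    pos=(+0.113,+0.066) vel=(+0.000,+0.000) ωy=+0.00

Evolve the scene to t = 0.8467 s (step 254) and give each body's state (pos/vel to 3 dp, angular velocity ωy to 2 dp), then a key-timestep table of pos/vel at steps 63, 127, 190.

State at t = 0.8467 s:
  obj    pos=(+2.135,-0.755) vel=(+4.775,-1.939) ωy=+65.22

Key-timestep trajectory:
   step    t(s)  obj.x    obj.z    obj.vx   obj.vz 
     63  0.2100   +0.238  +0.016  +1.185  -0.481
    127  0.4233   +0.619  -0.139  +2.388  -0.970
    190  0.6333   +1.244  -0.393  +3.572  -1.450


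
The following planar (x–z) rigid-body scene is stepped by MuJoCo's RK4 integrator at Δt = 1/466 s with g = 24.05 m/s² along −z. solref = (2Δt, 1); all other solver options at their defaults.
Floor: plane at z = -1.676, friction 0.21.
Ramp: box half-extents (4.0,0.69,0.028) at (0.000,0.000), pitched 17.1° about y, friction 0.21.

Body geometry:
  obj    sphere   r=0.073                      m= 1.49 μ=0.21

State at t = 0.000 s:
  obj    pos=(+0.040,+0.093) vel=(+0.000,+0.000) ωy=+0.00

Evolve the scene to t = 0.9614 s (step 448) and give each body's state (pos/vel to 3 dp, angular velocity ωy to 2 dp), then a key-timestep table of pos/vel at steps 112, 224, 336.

State at t = 0.9614 s:
  obj    pos=(+2.271,-0.593) vel=(+4.641,-1.428) ωy=+66.52

Key-timestep trajectory:
   step    t(s)  obj.x    obj.z    obj.vx   obj.vz 
    112  0.2403   +0.180  +0.050  +1.160  -0.357
    224  0.4807   +0.598  -0.078  +2.321  -0.714
    336  0.7210   +1.295  -0.293  +3.481  -1.071


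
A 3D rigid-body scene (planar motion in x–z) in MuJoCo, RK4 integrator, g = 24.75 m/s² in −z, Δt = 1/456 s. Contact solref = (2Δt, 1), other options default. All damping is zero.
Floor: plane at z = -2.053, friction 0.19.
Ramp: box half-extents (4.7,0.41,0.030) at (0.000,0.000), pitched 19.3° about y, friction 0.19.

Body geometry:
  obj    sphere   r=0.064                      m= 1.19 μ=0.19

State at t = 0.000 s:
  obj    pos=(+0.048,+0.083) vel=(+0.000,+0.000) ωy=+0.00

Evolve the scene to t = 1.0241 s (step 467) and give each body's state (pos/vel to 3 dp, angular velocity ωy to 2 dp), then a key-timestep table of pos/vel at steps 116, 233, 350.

State at t = 1.0241 s:
  obj    pos=(+2.940,-0.930) vel=(+5.648,-1.978) ωy=+93.49

Key-timestep trajectory:
   step    t(s)  obj.x    obj.z    obj.vx   obj.vz 
    116  0.2544   +0.226  +0.020  +1.403  -0.491
    233  0.5110   +0.768  -0.169  +2.818  -0.987
    350  0.7675   +1.672  -0.486  +4.233  -1.482


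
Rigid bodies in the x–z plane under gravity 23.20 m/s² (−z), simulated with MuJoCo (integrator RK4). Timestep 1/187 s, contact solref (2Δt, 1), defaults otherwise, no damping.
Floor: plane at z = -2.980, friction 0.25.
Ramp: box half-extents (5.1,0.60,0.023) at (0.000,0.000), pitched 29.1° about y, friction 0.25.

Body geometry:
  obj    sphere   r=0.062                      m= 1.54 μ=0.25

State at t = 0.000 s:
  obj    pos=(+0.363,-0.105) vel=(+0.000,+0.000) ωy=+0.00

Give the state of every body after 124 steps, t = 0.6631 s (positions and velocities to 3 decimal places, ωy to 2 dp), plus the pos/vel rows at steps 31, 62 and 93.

State at t = 0.6631 s:
  obj    pos=(+1.912,-0.967) vel=(+4.670,-2.599) ωy=+86.16

Key-timestep trajectory:
   step    t(s)  obj.x    obj.z    obj.vx   obj.vz 
     31  0.1658   +0.460  -0.159  +1.168  -0.650
     62  0.3316   +0.750  -0.320  +2.335  -1.300
     93  0.4973   +1.234  -0.590  +3.503  -1.950


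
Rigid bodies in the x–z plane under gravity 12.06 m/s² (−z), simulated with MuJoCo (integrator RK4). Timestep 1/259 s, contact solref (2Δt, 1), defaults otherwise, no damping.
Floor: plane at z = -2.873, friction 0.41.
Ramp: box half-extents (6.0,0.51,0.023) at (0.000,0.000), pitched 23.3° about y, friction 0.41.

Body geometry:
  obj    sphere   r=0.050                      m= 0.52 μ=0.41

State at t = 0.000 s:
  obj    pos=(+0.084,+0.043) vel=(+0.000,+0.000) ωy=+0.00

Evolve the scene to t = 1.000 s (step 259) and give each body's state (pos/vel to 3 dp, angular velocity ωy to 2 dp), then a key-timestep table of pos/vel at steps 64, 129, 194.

State at t = 1.000 s:
  obj    pos=(+1.649,-0.631) vel=(+3.129,-1.348) ωy=+68.14

Key-timestep trajectory:
   step    t(s)  obj.x    obj.z    obj.vx   obj.vz 
     64  0.2471   +0.180  +0.002  +0.773  -0.333
    129  0.4981   +0.472  -0.124  +1.559  -0.671
    194  0.7490   +0.962  -0.335  +2.344  -1.010


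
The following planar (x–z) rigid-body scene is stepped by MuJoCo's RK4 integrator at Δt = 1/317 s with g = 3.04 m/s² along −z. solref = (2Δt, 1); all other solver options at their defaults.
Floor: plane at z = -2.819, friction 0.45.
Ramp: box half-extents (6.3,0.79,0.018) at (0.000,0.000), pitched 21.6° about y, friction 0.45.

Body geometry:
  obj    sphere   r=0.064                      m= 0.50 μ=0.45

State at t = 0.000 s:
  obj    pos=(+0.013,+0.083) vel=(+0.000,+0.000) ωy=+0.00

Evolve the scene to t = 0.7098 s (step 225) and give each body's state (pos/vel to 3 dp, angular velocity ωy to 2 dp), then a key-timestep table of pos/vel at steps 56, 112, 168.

State at t = 0.7098 s:
  obj    pos=(+0.200,+0.009) vel=(+0.528,-0.209) ωy=+8.86

Key-timestep trajectory:
   step    t(s)  obj.x    obj.z    obj.vx   obj.vz 
     56  0.1767   +0.025  +0.078  +0.131  -0.052
    112  0.3533   +0.059  +0.065  +0.263  -0.104
    168  0.5300   +0.117  +0.042  +0.394  -0.156


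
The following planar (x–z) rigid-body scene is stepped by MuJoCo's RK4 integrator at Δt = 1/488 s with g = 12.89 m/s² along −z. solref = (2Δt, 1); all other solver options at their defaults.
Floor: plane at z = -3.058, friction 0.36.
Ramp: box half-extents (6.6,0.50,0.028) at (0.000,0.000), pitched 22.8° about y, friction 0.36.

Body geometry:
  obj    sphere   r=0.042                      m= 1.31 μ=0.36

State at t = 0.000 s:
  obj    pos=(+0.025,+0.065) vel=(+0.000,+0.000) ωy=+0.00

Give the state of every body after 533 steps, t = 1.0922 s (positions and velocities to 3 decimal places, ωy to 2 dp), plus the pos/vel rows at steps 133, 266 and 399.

State at t = 1.0922 s:
  obj    pos=(+1.987,-0.759) vel=(+3.592,-1.510) ωy=+92.78

Key-timestep trajectory:
   step    t(s)  obj.x    obj.z    obj.vx   obj.vz 
    133  0.2725   +0.147  +0.014  +0.896  -0.377
    266  0.5451   +0.514  -0.140  +1.793  -0.754
    399  0.8176   +1.125  -0.397  +2.689  -1.130


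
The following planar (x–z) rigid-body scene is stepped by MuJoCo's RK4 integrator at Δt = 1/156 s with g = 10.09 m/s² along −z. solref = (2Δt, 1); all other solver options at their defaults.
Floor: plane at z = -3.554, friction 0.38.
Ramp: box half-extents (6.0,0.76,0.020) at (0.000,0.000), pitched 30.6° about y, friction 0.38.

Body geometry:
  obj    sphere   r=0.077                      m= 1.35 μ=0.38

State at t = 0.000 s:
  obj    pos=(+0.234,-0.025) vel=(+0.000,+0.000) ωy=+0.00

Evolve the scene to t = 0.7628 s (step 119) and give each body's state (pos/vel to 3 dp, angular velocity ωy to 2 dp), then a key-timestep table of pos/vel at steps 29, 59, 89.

State at t = 0.7628 s:
  obj    pos=(+1.153,-0.569) vel=(+2.409,-1.425) ωy=+36.33

Key-timestep trajectory:
   step    t(s)  obj.x    obj.z    obj.vx   obj.vz 
     29  0.1859   +0.288  -0.058  +0.587  -0.347
     59  0.3782   +0.460  -0.159  +1.194  -0.706
     89  0.5705   +0.748  -0.330  +1.802  -1.066


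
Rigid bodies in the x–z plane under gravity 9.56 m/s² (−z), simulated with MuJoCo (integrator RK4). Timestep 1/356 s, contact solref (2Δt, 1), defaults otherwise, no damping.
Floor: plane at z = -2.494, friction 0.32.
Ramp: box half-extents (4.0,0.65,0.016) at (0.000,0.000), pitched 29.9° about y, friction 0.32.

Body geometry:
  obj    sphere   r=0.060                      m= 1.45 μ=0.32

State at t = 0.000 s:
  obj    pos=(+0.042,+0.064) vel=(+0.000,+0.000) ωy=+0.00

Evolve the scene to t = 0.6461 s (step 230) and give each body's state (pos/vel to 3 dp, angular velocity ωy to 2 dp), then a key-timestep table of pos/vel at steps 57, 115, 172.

State at t = 0.6461 s:
  obj    pos=(+0.658,-0.291) vel=(+1.907,-1.096) ωy=+36.65

Key-timestep trajectory:
   step    t(s)  obj.x    obj.z    obj.vx   obj.vz 
     57  0.1601   +0.080  +0.042  +0.473  -0.272
    115  0.3230   +0.196  -0.025  +0.953  -0.548
    172  0.4831   +0.386  -0.134  +1.426  -0.820


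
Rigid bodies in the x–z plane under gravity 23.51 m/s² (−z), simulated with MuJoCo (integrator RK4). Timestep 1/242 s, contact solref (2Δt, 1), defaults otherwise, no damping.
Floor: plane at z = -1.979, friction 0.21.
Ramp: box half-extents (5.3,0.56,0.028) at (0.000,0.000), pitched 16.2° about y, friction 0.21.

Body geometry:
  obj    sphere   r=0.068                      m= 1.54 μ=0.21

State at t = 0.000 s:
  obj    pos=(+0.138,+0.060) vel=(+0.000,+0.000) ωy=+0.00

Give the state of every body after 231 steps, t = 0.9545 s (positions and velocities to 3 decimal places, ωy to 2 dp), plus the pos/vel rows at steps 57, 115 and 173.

State at t = 0.9545 s:
  obj    pos=(+2.188,-0.536) vel=(+4.295,-1.248) ωy=+65.76

Key-timestep trajectory:
   step    t(s)  obj.x    obj.z    obj.vx   obj.vz 
     57  0.2355   +0.263  +0.024  +1.060  -0.308
    115  0.4752   +0.646  -0.088  +2.138  -0.621
    173  0.7149   +1.288  -0.274  +3.216  -0.934


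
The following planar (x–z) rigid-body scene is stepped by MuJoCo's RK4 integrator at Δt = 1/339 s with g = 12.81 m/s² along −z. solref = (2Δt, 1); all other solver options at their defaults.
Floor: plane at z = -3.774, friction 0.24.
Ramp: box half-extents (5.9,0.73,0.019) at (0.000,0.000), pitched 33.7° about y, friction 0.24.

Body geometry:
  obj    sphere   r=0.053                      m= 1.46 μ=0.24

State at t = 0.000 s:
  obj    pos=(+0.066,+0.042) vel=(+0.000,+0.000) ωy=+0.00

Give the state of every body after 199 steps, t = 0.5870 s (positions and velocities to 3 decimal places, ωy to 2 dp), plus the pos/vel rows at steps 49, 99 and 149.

State at t = 0.5870 s:
  obj    pos=(+0.794,-0.443) vel=(+2.480,-1.654) ωy=+56.21

Key-timestep trajectory:
   step    t(s)  obj.x    obj.z    obj.vx   obj.vz 
     49  0.1445   +0.110  +0.013  +0.611  -0.407
     99  0.2920   +0.246  -0.078  +1.234  -0.823
    149  0.4395   +0.474  -0.230  +1.857  -1.238


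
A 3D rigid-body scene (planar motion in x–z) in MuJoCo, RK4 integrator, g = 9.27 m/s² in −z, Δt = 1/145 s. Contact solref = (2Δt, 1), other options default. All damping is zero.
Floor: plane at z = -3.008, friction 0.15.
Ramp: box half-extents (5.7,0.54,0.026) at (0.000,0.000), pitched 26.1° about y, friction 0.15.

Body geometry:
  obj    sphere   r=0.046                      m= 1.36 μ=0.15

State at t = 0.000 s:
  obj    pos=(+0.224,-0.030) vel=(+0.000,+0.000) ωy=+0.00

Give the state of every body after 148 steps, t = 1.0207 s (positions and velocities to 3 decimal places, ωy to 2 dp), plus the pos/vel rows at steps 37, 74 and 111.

State at t = 1.0207 s:
  obj    pos=(+1.587,-0.697) vel=(+2.670,-1.308) ωy=+64.61

Key-timestep trajectory:
   step    t(s)  obj.x    obj.z    obj.vx   obj.vz 
     37  0.2552   +0.309  -0.071  +0.668  -0.327
     74  0.5103   +0.565  -0.197  +1.335  -0.654
    111  0.7655   +0.991  -0.405  +2.003  -0.981


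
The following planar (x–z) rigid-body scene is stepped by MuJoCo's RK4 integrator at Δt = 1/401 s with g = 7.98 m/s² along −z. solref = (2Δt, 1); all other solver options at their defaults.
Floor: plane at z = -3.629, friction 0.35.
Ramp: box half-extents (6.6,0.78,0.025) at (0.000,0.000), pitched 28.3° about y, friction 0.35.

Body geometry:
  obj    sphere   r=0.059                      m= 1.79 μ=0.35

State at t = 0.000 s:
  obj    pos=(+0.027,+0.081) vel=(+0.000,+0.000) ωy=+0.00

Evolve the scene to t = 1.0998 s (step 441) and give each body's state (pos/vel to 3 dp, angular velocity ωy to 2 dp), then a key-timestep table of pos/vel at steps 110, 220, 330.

State at t = 1.0998 s:
  obj    pos=(+1.466,-0.694) vel=(+2.617,-1.409) ωy=+50.37

Key-timestep trajectory:
   step    t(s)  obj.x    obj.z    obj.vx   obj.vz 
    110  0.2743   +0.117  +0.033  +0.653  -0.351
    220  0.5486   +0.385  -0.112  +1.305  -0.703
    330  0.8229   +0.833  -0.353  +1.958  -1.054


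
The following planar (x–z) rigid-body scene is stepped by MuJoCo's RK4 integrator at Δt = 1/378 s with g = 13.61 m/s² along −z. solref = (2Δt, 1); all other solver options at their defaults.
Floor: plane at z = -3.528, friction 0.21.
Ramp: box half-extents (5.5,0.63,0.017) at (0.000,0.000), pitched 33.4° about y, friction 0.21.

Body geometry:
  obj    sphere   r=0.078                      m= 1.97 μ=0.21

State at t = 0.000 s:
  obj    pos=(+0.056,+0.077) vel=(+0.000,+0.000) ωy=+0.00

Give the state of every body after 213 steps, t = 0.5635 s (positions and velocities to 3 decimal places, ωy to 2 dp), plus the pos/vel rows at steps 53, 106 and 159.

State at t = 0.5635 s:
  obj    pos=(+0.765,-0.391) vel=(+2.518,-1.660) ωy=+38.65

Key-timestep trajectory:
   step    t(s)  obj.x    obj.z    obj.vx   obj.vz 
     53  0.1402   +0.100  +0.048  +0.627  -0.413
    106  0.2804   +0.232  -0.039  +1.253  -0.826
    159  0.4206   +0.451  -0.184  +1.880  -1.239


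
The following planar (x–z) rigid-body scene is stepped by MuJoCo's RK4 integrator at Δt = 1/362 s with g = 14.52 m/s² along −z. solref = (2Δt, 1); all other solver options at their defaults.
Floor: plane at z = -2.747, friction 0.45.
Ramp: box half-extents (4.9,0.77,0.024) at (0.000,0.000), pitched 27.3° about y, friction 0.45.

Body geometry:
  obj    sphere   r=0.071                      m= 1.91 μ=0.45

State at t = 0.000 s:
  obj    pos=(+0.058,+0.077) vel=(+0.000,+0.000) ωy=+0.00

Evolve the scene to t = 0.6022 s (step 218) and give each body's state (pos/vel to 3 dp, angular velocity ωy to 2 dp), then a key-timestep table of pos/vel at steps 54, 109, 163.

State at t = 0.6022 s:
  obj    pos=(+0.825,-0.319) vel=(+2.546,-1.314) ωy=+40.34

Key-timestep trajectory:
   step    t(s)  obj.x    obj.z    obj.vx   obj.vz 
     54  0.1492   +0.105  +0.053  +0.631  -0.326
    109  0.3011   +0.250  -0.022  +1.273  -0.657
    163  0.4503   +0.487  -0.144  +1.903  -0.982


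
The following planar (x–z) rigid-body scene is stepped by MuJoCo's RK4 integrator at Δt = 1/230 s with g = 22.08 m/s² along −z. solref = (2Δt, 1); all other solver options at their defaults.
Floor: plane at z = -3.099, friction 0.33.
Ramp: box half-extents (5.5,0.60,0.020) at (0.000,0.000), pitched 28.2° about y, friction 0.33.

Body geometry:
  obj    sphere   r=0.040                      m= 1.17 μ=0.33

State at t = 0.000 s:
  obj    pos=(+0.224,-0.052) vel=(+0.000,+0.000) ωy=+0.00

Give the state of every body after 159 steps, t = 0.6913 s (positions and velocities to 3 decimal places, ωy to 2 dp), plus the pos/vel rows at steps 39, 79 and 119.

State at t = 0.6913 s:
  obj    pos=(+1.794,-0.894) vel=(+4.541,-2.435) ωy=+128.78

Key-timestep trajectory:
   step    t(s)  obj.x    obj.z    obj.vx   obj.vz 
     39  0.1696   +0.318  -0.103  +1.114  -0.597
     79  0.3435   +0.612  -0.260  +2.256  -1.210
    119  0.5174   +1.103  -0.523  +3.398  -1.822


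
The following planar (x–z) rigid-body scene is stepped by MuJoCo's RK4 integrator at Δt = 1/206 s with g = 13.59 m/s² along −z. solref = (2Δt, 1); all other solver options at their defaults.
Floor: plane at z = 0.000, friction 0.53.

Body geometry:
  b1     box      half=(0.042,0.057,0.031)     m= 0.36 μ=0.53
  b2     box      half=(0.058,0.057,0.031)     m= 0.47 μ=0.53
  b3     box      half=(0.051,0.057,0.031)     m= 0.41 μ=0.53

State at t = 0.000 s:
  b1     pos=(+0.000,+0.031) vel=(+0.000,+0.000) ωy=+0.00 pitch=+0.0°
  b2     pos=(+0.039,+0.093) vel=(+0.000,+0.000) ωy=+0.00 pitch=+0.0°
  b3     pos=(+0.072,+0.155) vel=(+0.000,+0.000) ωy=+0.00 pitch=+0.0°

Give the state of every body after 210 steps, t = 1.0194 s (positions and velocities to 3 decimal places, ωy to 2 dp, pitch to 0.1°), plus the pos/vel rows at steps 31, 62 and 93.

State at t = 1.0194 s:
  b1     pos=(+0.000,+0.031) vel=(+0.000,+0.000) ωy=+0.00 pitch=+0.0°
  b2     pos=(+0.154,+0.059) vel=(+0.000,+0.000) ωy=+0.01 pitch=+144.0°
  b3     pos=(+0.261,+0.031) vel=(+0.000,+0.000) ωy=+0.00 pitch=+180.0°

Key-timestep trajectory:
   step    t(s)  b1.x    b1.z    b1.vx   b1.vz   b2.x    b2.z    b2.vx   b2.vz   b3.x    b3.z    b3.vx   b3.vz 
     31  0.1505   +0.000  +0.031  -0.001  +0.000   +0.051  +0.092  +0.186  -0.051   +0.105  +0.137  +0.474  -0.385
     62  0.3010   +0.000  +0.031  +0.000  +0.000   +0.102  +0.061  +0.314  +0.175   +0.189  +0.057  +0.427  +0.189
     93  0.4515   +0.000  +0.031  +0.000  +0.000   +0.136  +0.065  +0.246  -0.040   +0.257  +0.033  +0.519  -0.681


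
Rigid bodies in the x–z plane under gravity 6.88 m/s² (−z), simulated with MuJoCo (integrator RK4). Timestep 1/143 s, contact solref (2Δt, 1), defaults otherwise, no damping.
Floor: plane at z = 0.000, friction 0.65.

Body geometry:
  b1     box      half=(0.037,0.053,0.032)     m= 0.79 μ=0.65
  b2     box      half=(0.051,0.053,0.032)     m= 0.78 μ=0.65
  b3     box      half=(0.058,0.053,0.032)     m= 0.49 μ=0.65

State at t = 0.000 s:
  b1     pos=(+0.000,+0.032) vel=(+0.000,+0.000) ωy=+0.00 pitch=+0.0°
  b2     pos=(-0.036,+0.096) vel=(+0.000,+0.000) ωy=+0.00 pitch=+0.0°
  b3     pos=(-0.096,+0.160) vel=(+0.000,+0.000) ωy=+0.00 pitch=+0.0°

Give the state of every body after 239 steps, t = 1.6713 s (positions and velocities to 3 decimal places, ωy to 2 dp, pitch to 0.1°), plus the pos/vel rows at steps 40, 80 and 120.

State at t = 1.6713 s:
  b1     pos=(+0.000,+0.032) vel=(+0.000,+0.000) ωy=+0.00 pitch=+0.0°
  b2     pos=(-0.080,+0.051) vel=(+0.000,+0.000) ωy=+0.00 pitch=-90.0°
  b3     pos=(-0.201,+0.058) vel=(+0.000,+0.000) ωy=+0.00 pitch=-90.0°

Key-timestep trajectory:
   step    t(s)  b1.x    b1.z    b1.vx   b1.vz   b2.x    b2.z    b2.vx   b2.vz   b3.x    b3.z    b3.vx   b3.vz 
     40  0.2797   +0.000  +0.032  +0.000  +0.000   -0.069  +0.073  -0.223  -0.445   -0.164  +0.060  -0.253  +0.114
     80  0.5594   +0.000  +0.032  +0.000  +0.000   -0.089  +0.055  +0.144  -0.061   -0.216  +0.064  -0.003  +0.000
    120  0.8392   +0.000  +0.032  +0.000  +0.000   -0.081  +0.051  -0.003  +0.004   -0.197  +0.060  -0.090  -0.042


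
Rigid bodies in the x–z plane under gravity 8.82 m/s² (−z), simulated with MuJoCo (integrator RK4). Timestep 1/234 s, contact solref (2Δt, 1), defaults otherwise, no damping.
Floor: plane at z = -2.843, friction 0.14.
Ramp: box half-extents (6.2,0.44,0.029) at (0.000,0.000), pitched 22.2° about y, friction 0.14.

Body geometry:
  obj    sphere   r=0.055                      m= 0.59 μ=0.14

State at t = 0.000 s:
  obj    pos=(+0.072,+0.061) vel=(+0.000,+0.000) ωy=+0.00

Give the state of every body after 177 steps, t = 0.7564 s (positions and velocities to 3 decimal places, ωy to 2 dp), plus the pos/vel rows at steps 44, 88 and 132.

State at t = 0.7564 s:
  obj    pos=(+0.703,-0.196) vel=(+1.667,-0.680) ωy=+32.73

Key-timestep trajectory:
   step    t(s)  obj.x    obj.z    obj.vx   obj.vz 
     44  0.1880   +0.111  +0.045  +0.415  -0.169
     88  0.3761   +0.228  -0.002  +0.829  -0.338
    132  0.5641   +0.423  -0.082  +1.243  -0.507


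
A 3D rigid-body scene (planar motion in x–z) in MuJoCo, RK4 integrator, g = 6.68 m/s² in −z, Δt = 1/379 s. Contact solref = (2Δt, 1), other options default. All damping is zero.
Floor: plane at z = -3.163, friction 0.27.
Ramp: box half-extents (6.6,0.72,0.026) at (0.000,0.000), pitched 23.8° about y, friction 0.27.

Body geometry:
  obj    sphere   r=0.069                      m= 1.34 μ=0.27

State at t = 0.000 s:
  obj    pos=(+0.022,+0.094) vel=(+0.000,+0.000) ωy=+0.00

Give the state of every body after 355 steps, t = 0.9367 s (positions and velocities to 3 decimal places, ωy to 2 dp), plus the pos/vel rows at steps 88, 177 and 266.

State at t = 0.9367 s:
  obj    pos=(+0.795,-0.247) vel=(+1.650,-0.728) ωy=+26.14

Key-timestep trajectory:
   step    t(s)  obj.x    obj.z    obj.vx   obj.vz 
     88  0.2322   +0.070  +0.073  +0.409  -0.180
    177  0.4670   +0.214  +0.009  +0.823  -0.363
    266  0.7018   +0.456  -0.097  +1.237  -0.545


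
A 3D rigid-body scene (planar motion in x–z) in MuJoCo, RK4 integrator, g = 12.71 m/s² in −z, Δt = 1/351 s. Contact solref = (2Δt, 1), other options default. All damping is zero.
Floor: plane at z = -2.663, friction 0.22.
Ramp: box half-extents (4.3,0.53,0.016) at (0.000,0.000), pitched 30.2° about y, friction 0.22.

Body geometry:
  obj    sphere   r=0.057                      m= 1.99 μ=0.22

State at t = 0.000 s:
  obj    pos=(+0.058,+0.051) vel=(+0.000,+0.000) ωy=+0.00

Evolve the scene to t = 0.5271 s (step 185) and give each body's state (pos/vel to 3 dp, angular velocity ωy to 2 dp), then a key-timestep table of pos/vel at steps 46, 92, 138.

State at t = 0.5271 s:
  obj    pos=(+0.606,-0.268) vel=(+2.080,-1.211) ωy=+42.21

Key-timestep trajectory:
   step    t(s)  obj.x    obj.z    obj.vx   obj.vz 
     46  0.1311   +0.092  +0.031  +0.517  -0.301
     92  0.2621   +0.194  -0.028  +1.035  -0.602
    138  0.3932   +0.363  -0.127  +1.552  -0.903


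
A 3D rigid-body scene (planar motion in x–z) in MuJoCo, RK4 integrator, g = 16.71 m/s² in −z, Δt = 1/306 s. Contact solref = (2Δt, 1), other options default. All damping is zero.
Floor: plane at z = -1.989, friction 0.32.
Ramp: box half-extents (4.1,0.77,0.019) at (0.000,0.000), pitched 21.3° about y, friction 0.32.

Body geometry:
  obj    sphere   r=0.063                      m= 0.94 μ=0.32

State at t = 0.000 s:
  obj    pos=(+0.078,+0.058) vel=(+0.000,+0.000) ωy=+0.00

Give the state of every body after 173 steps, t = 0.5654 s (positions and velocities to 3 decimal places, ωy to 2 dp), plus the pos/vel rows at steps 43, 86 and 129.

State at t = 0.5654 s:
  obj    pos=(+0.724,-0.194) vel=(+2.284,-0.890) ωy=+38.90

Key-timestep trajectory:
   step    t(s)  obj.x    obj.z    obj.vx   obj.vz 
     43  0.1405   +0.118  +0.042  +0.568  -0.221
     86  0.2810   +0.238  -0.005  +1.135  -0.443
    129  0.4216   +0.437  -0.082  +1.703  -0.664
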